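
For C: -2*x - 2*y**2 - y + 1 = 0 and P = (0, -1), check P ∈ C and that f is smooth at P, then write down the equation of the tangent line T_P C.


Tangent line at P: -2*x + 3*y + 3 = 0.

Step 1: f(0, -1) = 0, so P lies on C.
Step 2: partial derivatives
  f_x(x, y) = -2, f_y(x, y) = -4*y - 1.
  f_x(P) = -2, f_y(P) = 3 (gradient nonzero, so P is smooth).
Step 3: tangent line at P: -2·(x − 0) + 3·(y − -1) = 0.
Expanding: -2*x + 3*y + 3 = 0.


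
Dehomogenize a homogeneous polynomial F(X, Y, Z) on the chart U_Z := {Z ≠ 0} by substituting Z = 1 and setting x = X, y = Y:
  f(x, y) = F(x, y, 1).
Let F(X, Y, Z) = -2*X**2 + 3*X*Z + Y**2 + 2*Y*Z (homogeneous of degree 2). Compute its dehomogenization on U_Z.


f(x, y) = -2*x**2 + 3*x + y**2 + 2*y

On U_Z we set Z = 1. Each monomial c·X^i·Y^j·Z^k in F becomes c·x^i·y^j·1^k = c·x^i·y^j.
Substituting Z = 1: F(X, Y, 1) = -2*x**2 + 3*x + y**2 + 2*y.
Note: deg(f) ≤ deg(F) = 2; strict inequality happens when F is divisible by Z (lost terms).


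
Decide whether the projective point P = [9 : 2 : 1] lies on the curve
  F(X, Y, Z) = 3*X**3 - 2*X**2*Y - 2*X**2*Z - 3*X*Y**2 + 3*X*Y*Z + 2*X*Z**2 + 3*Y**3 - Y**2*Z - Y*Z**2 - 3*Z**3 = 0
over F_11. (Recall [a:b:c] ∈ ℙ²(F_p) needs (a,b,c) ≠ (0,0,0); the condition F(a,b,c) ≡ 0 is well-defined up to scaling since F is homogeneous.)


F(9,2,1) ≡ 8 (mod 11); P is NOT on the curve.

Evaluate F(9, 2, 1) term-by-term (mod 11).
  3*X**3 ↦ 3·729·1·1 = 2187
  -2*X**2*Y ↦ -2·81·2·1 = -324
  -2*X**2*Z ↦ -2·81·1·1 = -162
  -3*X*Y**2 ↦ -3·9·4·1 = -108
  3*X*Y*Z ↦ 3·9·2·1 = 54
  2*X*Z**2 ↦ 2·9·1·1 = 18
  3*Y**3 ↦ 3·1·8·1 = 24
  -Y**2*Z ↦ -1·1·4·1 = -4
  -Y*Z**2 ↦ -1·1·2·1 = -2
  -3*Z**3 ↦ -3·1·1·1 = -3
Sum: F(9, 2, 1) = (2187) + (-324) + (-162) + (-108) + (54) + (18) + (24) + (-4) + (-2) + (-3) = 1680.
Reducing mod 11: 1680 ≡ 8 (mod 11).
Since F(a, b, c) ≡ 8 ≠ 0 (mod 11), P does NOT lie on the curve.


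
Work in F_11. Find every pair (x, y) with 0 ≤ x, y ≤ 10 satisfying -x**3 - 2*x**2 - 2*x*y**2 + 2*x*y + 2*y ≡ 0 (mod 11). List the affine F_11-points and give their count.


Affine F_11-points: {(0, 0), (1, 5), (1, 8), (2, 9), (4, 7), (4, 8), (6, 1), (6, 2), (8, 1), (8, 7), (9, 0), (9, 6)}; count = 12.

For each of the 121 pairs (x, y) ∈ F_11², evaluate f(x, y) mod 11. Record the zeros.
  x = 0: [0↦0, 1↦2, 2↦4, 3↦6, 4↦8, 5↦10, 6↦1, 7↦3, 8↦5, 9↦7, 10↦9]  zeros at y ∈ {0}
  x = 1: [0↦8, 1↦10, 2↦8, 3↦2, 4↦3, 5↦0, 6↦4, 7↦4, 8↦0, 9↦3, 10↦2]  zeros at y ∈ {5, 8}
  x = 2: [0↦6, 1↦8, 2↦2, 3↦10, 4↦10, 5↦2, 6↦8, 7↦6, 8↦7, 9↦0, 10↦7]  zeros at y ∈ {9}
  x = 3: [0↦10, 1↦1, 2↦2, 3↦2, 4↦1, 5↦10, 6↦7, 7↦3, 8↦9, 9↦3, 10↦7]  zeros at y ∈ ∅
  x = 4: [0↦3, 1↦5, 2↦2, 3↦5, 4↦3, 5↦7, 6↦6, 7↦0, 8↦0, 9↦6, 10↦7]  zeros at y ∈ {7, 8}
  x = 5: [0↦1, 1↦3, 2↦7, 3↦2, 4↦10, 5↦9, 6↦10, 7↦2, 8↦7, 9↦3, 10↦1]  zeros at y ∈ ∅
  x = 6: [0↦9, 1↦0, 2↦0, 3↦9, 4↦5, 5↦10, 6↦2, 7↦3, 8↦2, 9↦10, 10↦5]  zeros at y ∈ {1, 2}
  x = 7: [0↦10, 1↦1, 2↦8, 3↦9, 4↦4, 5↦4, 6↦9, 7↦8, 8↦1, 9↦10, 10↦2]  zeros at y ∈ ∅
  x = 8: [0↦9, 1↦0, 2↦3, 3↦7, 4↦1, 5↦7, 6↦3, 7↦0, 8↦9, 9↦8, 10↦8]  zeros at y ∈ {1, 7}
  x = 9: [0↦0, 1↦2, 2↦1, 3↦8, 4↦1, 5↦2, 6↦0, 7↦6, 8↦9, 9↦9, 10↦6]  zeros at y ∈ {0, 6}
  x = 10: [0↦10, 1↦1, 2↦7, 3↦6, 4↦9, 5↦5, 6↦5, 7↦9, 8↦6, 9↦7, 10↦1]  zeros at y ∈ ∅
Collecting zeros: affine points = {(0, 0), (1, 5), (1, 8), (2, 9), (4, 7), (4, 8), (6, 1), (6, 2), (8, 1), (8, 7), (9, 0), (9, 6)}.
Total count |C(F_11)_aff| = 12.


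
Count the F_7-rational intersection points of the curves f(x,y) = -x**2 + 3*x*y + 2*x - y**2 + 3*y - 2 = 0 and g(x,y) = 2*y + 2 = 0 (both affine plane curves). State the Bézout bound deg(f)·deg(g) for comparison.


Common zeros: ∅; count = 0; Bézout bound = 2.

deg(f) = 2, deg(g) = 1, so Bézout bound = 2.
Scan x ∈ F_7. For each x, list the y ∈ F_7 with f(x, y) ≡ 0 and those with g(x, y) ≡ 0 (mod 7); the common zeros in that column are the intersection.
  x = 0: f ≡ 0 at y ∈ {1, 2}; g ≡ 0 at y ∈ {6}; common: ∅.
  x = 1: f ≡ 0 at y ∈ {2, 4}; g ≡ 0 at y ∈ {6}; common: ∅.
  x = 2: f ≡ 0 at y ∈ ∅; g ≡ 0 at y ∈ {6}; common: ∅.
  x = 3: f ≡ 0 at y ∈ ∅; g ≡ 0 at y ∈ {6}; common: ∅.
  x = 4: f ≡ 0 at y ∈ ∅; g ≡ 0 at y ∈ {6}; common: ∅.
  x = 5: f ≡ 0 at y ∈ {1, 3}; g ≡ 0 at y ∈ {6}; common: ∅.
  x = 6: f ≡ 0 at y ∈ {3, 4}; g ≡ 0 at y ∈ {6}; common: ∅.
Collecting: common zeros = ∅, so the count is 0.
Comparison with the Bézout bound: 0 ≤ 2 = deg(f)·deg(g), as expected for curves with no common component (the affine F_7-count falls short of the bound because intersections may lie at infinity, over extension fields, or carry multiplicity).


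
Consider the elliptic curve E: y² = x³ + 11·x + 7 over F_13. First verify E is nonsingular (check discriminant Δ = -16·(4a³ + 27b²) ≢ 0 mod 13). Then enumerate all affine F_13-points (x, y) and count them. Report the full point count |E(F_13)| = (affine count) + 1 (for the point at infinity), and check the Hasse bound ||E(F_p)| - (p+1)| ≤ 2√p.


Affine points = {(6, 4), (6, 9), (8, 3), (8, 10), (9, 4), (9, 9), (10, 5), (10, 8), (11, 4), (11, 9)}; affine count = 10; |E(F_13)| = 11.

Discriminant check: Δ ∝ 4a³ + 27b² = 4·11³ + 27·7² = 4·1331 + 27·49 ≡ 4 (mod 13). Nonzero ⇒ E is nonsingular.
For each x ∈ F_13, compute rhs = x³ + 11·x + 7 mod 13, then count y ∈ F_13 with y² ≡ rhs.
  x = 0: rhs = 7, matching y values: none (0 points).
  x = 1: rhs = 6, matching y values: none (0 points).
  x = 2: rhs = 11, matching y values: none (0 points).
  x = 3: rhs = 2, matching y values: none (0 points).
  x = 4: rhs = 11, matching y values: none (0 points).
  x = 5: rhs = 5, matching y values: none (0 points).
  x = 6: rhs = 3, matching y values: 4, 9 (2 points).
  x = 7: rhs = 11, matching y values: none (0 points).
  x = 8: rhs = 9, matching y values: 3, 10 (2 points).
  x = 9: rhs = 3, matching y values: 4, 9 (2 points).
  x = 10: rhs = 12, matching y values: 5, 8 (2 points).
  x = 11: rhs = 3, matching y values: 4, 9 (2 points).
  x = 12: rhs = 8, matching y values: none (0 points).
Total affine count: 10.
Full point count |E(F_13)| = 10 + 1 = 11.
Hasse bound: |11 − (13+1)| = |-3| = 3 ≤ 2√13 ≈ 7.2111 ✓.


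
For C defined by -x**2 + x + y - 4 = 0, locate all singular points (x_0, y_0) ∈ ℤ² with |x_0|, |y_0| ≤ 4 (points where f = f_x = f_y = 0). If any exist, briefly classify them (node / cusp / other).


No singular points in the scanned grid; C is smooth there.

Compute partial derivatives:
  f_x = 1 - 2*x.
  f_y = 1.
f_y = 1 is a nonzero constant, so f_y never vanishes: no point (x, y) can satisfy f = f_x = f_y = 0. In particular no (x, y) ∈ {−4, ..., 4}² is singular; the curve is smooth.


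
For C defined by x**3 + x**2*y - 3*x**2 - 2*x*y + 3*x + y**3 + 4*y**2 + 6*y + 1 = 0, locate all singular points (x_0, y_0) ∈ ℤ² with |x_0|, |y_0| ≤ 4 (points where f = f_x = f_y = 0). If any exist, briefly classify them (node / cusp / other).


Singular points: {(1, -1)}; classification: node.

Compute partial derivatives:
  f_x = 3*x**2 + 2*x*y - 6*x - 2*y + 3.
  f_y = x**2 - 2*x + 3*y**2 + 8*y + 6.
Scan x_0 ∈ {−4, ..., 4}. For each x_0, f_y(x_0, y) is a polynomial in y; find its integer roots y ∈ {−4, ..., 4}, then test f_x and f at those candidates.
  x = -4: f_y(-4, y) = 3*y**2 + 8*y + 30; no integer root y with |y| ≤ 4.
  x = -3: f_y(-3, y) = 3*y**2 + 8*y + 21; no integer root y with |y| ≤ 4.
  x = -2: f_y(-2, y) = 3*y**2 + 8*y + 14; no integer root y with |y| ≤ 4.
  x = -1: f_y(-1, y) = 3*y**2 + 8*y + 9; no integer root y with |y| ≤ 4.
  x = 0: f_y(0, y) = 3*y**2 + 8*y + 6; no integer root y with |y| ≤ 4.
  x = 1: f_y(1, y) = 3*y**2 + 8*y + 5; vanishes at y ∈ {-1}. (1, -1): f_x = 0, f = 0 — SINGULAR.
  x = 2: f_y(2, y) = 3*y**2 + 8*y + 6; no integer root y with |y| ≤ 4.
  x = 3: f_y(3, y) = 3*y**2 + 8*y + 9; no integer root y with |y| ≤ 4.
  x = 4: f_y(4, y) = 3*y**2 + 8*y + 14; no integer root y with |y| ≤ 4.
Only singular point on the grid: (1, -1).
Classify: substitute x = 1 + u, y = -1 + v and expand: f = u**3 + u**2*v - u**2 + v**3 + v**2.
No constant or linear terms (consistent with a singular point). Quadratic part: -u**2 + v**2. Cubic part: u**3 + u**2*v + v**3.
The quadratic part v**2 - u**2 = (v − u)(v + u) splits into two distinct linear factors, so there are two distinct tangent lines y − -1 = ±(x − 1) — this is a node (ordinary double point).
Classification: node.


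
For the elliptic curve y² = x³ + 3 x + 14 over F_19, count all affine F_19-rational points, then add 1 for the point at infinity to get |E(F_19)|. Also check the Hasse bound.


Affine points = {(2, 3), (2, 16), (6, 1), (6, 18), (7, 6), (7, 13), (12, 7), (12, 12), (14, 8), (14, 11), (16, 4), (16, 15), (17, 0)}; affine count = 13; |E(F_19)| = 14.

Discriminant check: Δ ∝ 4a³ + 27b² = 4·3³ + 27·14² = 4·27 + 27·196 ≡ 4 (mod 19). Nonzero ⇒ E is nonsingular.
For each x ∈ F_19, compute rhs = x³ + 3·x + 14 mod 19, then count y ∈ F_19 with y² ≡ rhs.
  x = 0: rhs = 14, matching y values: none (0 points).
  x = 1: rhs = 18, matching y values: none (0 points).
  x = 2: rhs = 9, matching y values: 3, 16 (2 points).
  x = 3: rhs = 12, matching y values: none (0 points).
  x = 4: rhs = 14, matching y values: none (0 points).
  x = 5: rhs = 2, matching y values: none (0 points).
  x = 6: rhs = 1, matching y values: 1, 18 (2 points).
  x = 7: rhs = 17, matching y values: 6, 13 (2 points).
  x = 8: rhs = 18, matching y values: none (0 points).
  x = 9: rhs = 10, matching y values: none (0 points).
  x = 10: rhs = 18, matching y values: none (0 points).
  x = 11: rhs = 10, matching y values: none (0 points).
  x = 12: rhs = 11, matching y values: 7, 12 (2 points).
  x = 13: rhs = 8, matching y values: none (0 points).
  x = 14: rhs = 7, matching y values: 8, 11 (2 points).
  x = 15: rhs = 14, matching y values: none (0 points).
  x = 16: rhs = 16, matching y values: 4, 15 (2 points).
  x = 17: rhs = 0, matching y values: 0 (1 points).
  x = 18: rhs = 10, matching y values: none (0 points).
Total affine count: 13.
Full point count |E(F_19)| = 13 + 1 = 14.
Hasse bound: |14 − (19+1)| = |-6| = 6 ≤ 2√19 ≈ 8.7178 ✓.


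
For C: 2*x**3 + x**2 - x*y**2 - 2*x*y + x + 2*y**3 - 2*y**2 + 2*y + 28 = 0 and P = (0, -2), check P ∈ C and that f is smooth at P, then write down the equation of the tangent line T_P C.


Tangent line at P: x + 34*y + 68 = 0.

Step 1: f(0, -2) = 0, so P lies on C.
Step 2: partial derivatives
  f_x(x, y) = 6*x**2 + 2*x - y**2 - 2*y + 1, f_y(x, y) = -2*x*y - 2*x + 6*y**2 - 4*y + 2.
  f_x(P) = 1, f_y(P) = 34 (gradient nonzero, so P is smooth).
Step 3: tangent line at P: 1·(x − 0) + 34·(y − -2) = 0.
Expanding: x + 34*y + 68 = 0.


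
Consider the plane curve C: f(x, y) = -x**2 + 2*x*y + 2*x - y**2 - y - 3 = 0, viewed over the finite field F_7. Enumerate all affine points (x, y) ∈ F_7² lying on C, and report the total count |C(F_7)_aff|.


Affine F_7-points: {(1, 4), (2, 4), (2, 6), (3, 2), (3, 3), (5, 3), (5, 6)}; count = 7.

For each of the 49 pairs (x, y) ∈ F_7², evaluate f(x, y) mod 7. Record the zeros.
  x = 0: [0↦4, 1↦2, 2↦5, 3↦6, 4↦5, 5↦2, 6↦4]  zeros at y ∈ ∅
  x = 1: [0↦5, 1↦5, 2↦3, 3↦6, 4↦0, 5↦6, 6↦3]  zeros at y ∈ {4}
  x = 2: [0↦4, 1↦6, 2↦6, 3↦4, 4↦0, 5↦1, 6↦0]  zeros at y ∈ {4, 6}
  x = 3: [0↦1, 1↦5, 2↦0, 3↦0, 4↦5, 5↦1, 6↦2]  zeros at y ∈ {2, 3}
  x = 4: [0↦3, 1↦2, 2↦6, 3↦1, 4↦1, 5↦6, 6↦2]  zeros at y ∈ ∅
  x = 5: [0↦3, 1↦4, 2↦3, 3↦0, 4↦2, 5↦2, 6↦0]  zeros at y ∈ {3, 6}
  x = 6: [0↦1, 1↦4, 2↦5, 3↦4, 4↦1, 5↦3, 6↦3]  zeros at y ∈ ∅
Collecting zeros: affine points = {(1, 4), (2, 4), (2, 6), (3, 2), (3, 3), (5, 3), (5, 6)}.
Total count |C(F_7)_aff| = 7.


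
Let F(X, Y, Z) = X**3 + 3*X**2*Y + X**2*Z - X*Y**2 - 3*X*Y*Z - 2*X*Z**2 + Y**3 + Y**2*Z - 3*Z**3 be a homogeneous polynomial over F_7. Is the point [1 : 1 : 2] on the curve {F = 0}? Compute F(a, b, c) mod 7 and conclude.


F(1,1,2) ≡ 5 (mod 7); P is NOT on the curve.

Evaluate F(1, 1, 2) term-by-term (mod 7).
  X**3 ↦ 1·1·1·1 = 1
  3*X**2*Y ↦ 3·1·1·1 = 3
  X**2*Z ↦ 1·1·1·2 = 2
  -X*Y**2 ↦ -1·1·1·1 = -1
  -3*X*Y*Z ↦ -3·1·1·2 = -6
  -2*X*Z**2 ↦ -2·1·1·4 = -8
  Y**3 ↦ 1·1·1·1 = 1
  Y**2*Z ↦ 1·1·1·2 = 2
  -3*Z**3 ↦ -3·1·1·8 = -24
Sum: F(1, 1, 2) = (1) + (3) + (2) + (-1) + (-6) + (-8) + (1) + (2) + (-24) = -30.
Reducing mod 7: -30 ≡ 5 (mod 7).
Since F(a, b, c) ≡ 5 ≠ 0 (mod 7), P does NOT lie on the curve.


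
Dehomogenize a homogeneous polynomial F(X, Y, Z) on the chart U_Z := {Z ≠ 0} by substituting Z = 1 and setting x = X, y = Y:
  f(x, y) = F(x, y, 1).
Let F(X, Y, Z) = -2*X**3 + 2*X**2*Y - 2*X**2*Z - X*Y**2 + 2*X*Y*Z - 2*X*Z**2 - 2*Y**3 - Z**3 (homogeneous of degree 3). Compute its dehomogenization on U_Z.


f(x, y) = -2*x**3 + 2*x**2*y - 2*x**2 - x*y**2 + 2*x*y - 2*x - 2*y**3 - 1

On U_Z we set Z = 1. Each monomial c·X^i·Y^j·Z^k in F becomes c·x^i·y^j·1^k = c·x^i·y^j.
Substituting Z = 1: F(X, Y, 1) = -2*x**3 + 2*x**2*y - 2*x**2 - x*y**2 + 2*x*y - 2*x - 2*y**3 - 1.
Note: deg(f) ≤ deg(F) = 3; strict inequality happens when F is divisible by Z (lost terms).


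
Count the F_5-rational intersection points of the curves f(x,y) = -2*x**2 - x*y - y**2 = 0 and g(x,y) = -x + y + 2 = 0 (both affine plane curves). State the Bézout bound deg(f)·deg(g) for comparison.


Common zeros: ∅; count = 0; Bézout bound = 2.

deg(f) = 2, deg(g) = 1, so Bézout bound = 2.
Scan x ∈ F_5. For each x, list the y ∈ F_5 with f(x, y) ≡ 0 and those with g(x, y) ≡ 0 (mod 5); the common zeros in that column are the intersection.
  x = 0: f ≡ 0 at y ∈ {0}; g ≡ 0 at y ∈ {3}; common: ∅.
  x = 1: f ≡ 0 at y ∈ ∅; g ≡ 0 at y ∈ {4}; common: ∅.
  x = 2: f ≡ 0 at y ∈ ∅; g ≡ 0 at y ∈ {0}; common: ∅.
  x = 3: f ≡ 0 at y ∈ ∅; g ≡ 0 at y ∈ {1}; common: ∅.
  x = 4: f ≡ 0 at y ∈ ∅; g ≡ 0 at y ∈ {2}; common: ∅.
Collecting: common zeros = ∅, so the count is 0.
Comparison with the Bézout bound: 0 ≤ 2 = deg(f)·deg(g), as expected for curves with no common component (the affine F_5-count falls short of the bound because intersections may lie at infinity, over extension fields, or carry multiplicity).


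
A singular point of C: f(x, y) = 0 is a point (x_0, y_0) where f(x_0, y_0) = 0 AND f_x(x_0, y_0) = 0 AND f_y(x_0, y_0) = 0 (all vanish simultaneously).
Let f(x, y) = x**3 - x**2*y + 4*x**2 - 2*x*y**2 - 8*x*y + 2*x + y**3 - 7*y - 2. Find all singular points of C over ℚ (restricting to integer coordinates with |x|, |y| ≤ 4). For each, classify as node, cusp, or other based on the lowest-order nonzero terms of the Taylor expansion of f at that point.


Singular points: {(-2, -1)}; classification: node.

Compute partial derivatives:
  f_x = 3*x**2 - 2*x*y + 8*x - 2*y**2 - 8*y + 2.
  f_y = -x**2 - 4*x*y - 8*x + 3*y**2 - 7.
Scan x_0 ∈ {−4, ..., 4}. For each x_0, f_y(x_0, y) is a polynomial in y; find its integer roots y ∈ {−4, ..., 4}, then test f_x and f at those candidates.
  x = -4: f_y(-4, y) = 3*y**2 + 16*y + 9; no integer root y with |y| ≤ 4.
  x = -3: f_y(-3, y) = 3*y**2 + 12*y + 8; no integer root y with |y| ≤ 4.
  x = -2: f_y(-2, y) = 3*y**2 + 8*y + 5; vanishes at y ∈ {-1}. (-2, -1): f_x = 0, f = 0 — SINGULAR.
  x = -1: f_y(-1, y) = 3*y**2 + 4*y; vanishes at y ∈ {0}. (-1, 0): f_x = -3 ≠ 0.
  x = 0: f_y(0, y) = 3*y**2 - 7; no integer root y with |y| ≤ 4.
  x = 1: f_y(1, y) = 3*y**2 - 4*y - 16; no integer root y with |y| ≤ 4.
  x = 2: f_y(2, y) = 3*y**2 - 8*y - 27; no integer root y with |y| ≤ 4.
  x = 3: f_y(3, y) = 3*y**2 - 12*y - 40; no integer root y with |y| ≤ 4.
  x = 4: f_y(4, y) = 3*y**2 - 16*y - 55; no integer root y with |y| ≤ 4.
Only singular point on the grid: (-2, -1).
Classify: substitute x = -2 + u, y = -1 + v and expand: f = u**3 - u**2*v - u**2 - 2*u*v**2 + v**3 + v**2.
No constant or linear terms (consistent with a singular point). Quadratic part: -u**2 + v**2. Cubic part: u**3 - u**2*v - 2*u*v**2 + v**3.
The quadratic part v**2 - u**2 = (v − u)(v + u) splits into two distinct linear factors, so there are two distinct tangent lines y − -1 = ±(x − -2) — this is a node (ordinary double point).
Classification: node.


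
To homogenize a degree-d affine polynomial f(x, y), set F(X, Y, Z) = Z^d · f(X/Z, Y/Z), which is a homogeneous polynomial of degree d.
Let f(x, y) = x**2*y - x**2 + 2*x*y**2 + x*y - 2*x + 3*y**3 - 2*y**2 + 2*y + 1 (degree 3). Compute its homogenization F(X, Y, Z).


F(X, Y, Z) = X**2*Y - X**2*Z + 2*X*Y**2 + X*Y*Z - 2*X*Z**2 + 3*Y**3 - 2*Y**2*Z + 2*Y*Z**2 + Z**3

deg(f) = 3.
Substitute x = X/Z, y = Y/Z into f, then multiply by Z^3.
  monomial 1·x^2·y^1 ↦ 1·X^2·Y^1·Z^0.
  monomial -1·x^2·y^0 ↦ -1·X^2·Y^0·Z^1.
  monomial 2·x^1·y^2 ↦ 2·X^1·Y^2·Z^0.
  monomial 1·x^1·y^1 ↦ 1·X^1·Y^1·Z^1.
  monomial -2·x^1·y^0 ↦ -2·X^1·Y^0·Z^2.
  monomial 3·x^0·y^3 ↦ 3·X^0·Y^3·Z^0.
  monomial -2·x^0·y^2 ↦ -2·X^0·Y^2·Z^1.
  monomial 2·x^0·y^1 ↦ 2·X^0·Y^1·Z^2.
  monomial 1·x^0·y^0 ↦ 1·X^0·Y^0·Z^3.
Collecting: F(X, Y, Z) = X**2*Y - X**2*Z + 2*X*Y**2 + X*Y*Z - 2*X*Z**2 + 3*Y**3 - 2*Y**2*Z + 2*Y*Z**2 + Z**3.


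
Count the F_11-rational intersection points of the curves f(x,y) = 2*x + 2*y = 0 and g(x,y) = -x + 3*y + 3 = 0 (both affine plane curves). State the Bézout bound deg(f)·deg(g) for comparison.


Common zeros: {(9, 2)}; count = 1; Bézout bound = 1.

deg(f) = 1, deg(g) = 1, so Bézout bound = 1.
Scan x ∈ F_11. For each x, list the y ∈ F_11 with f(x, y) ≡ 0 and those with g(x, y) ≡ 0 (mod 11); the common zeros in that column are the intersection.
  x = 0: f ≡ 0 at y ∈ {0}; g ≡ 0 at y ∈ {10}; common: ∅.
  x = 1: f ≡ 0 at y ∈ {10}; g ≡ 0 at y ∈ {3}; common: ∅.
  x = 2: f ≡ 0 at y ∈ {9}; g ≡ 0 at y ∈ {7}; common: ∅.
  x = 3: f ≡ 0 at y ∈ {8}; g ≡ 0 at y ∈ {0}; common: ∅.
  x = 4: f ≡ 0 at y ∈ {7}; g ≡ 0 at y ∈ {4}; common: ∅.
  x = 5: f ≡ 0 at y ∈ {6}; g ≡ 0 at y ∈ {8}; common: ∅.
  x = 6: f ≡ 0 at y ∈ {5}; g ≡ 0 at y ∈ {1}; common: ∅.
  x = 7: f ≡ 0 at y ∈ {4}; g ≡ 0 at y ∈ {5}; common: ∅.
  x = 8: f ≡ 0 at y ∈ {3}; g ≡ 0 at y ∈ {9}; common: ∅.
  x = 9: f ≡ 0 at y ∈ {2}; g ≡ 0 at y ∈ {2}; common: {2}.
  x = 10: f ≡ 0 at y ∈ {1}; g ≡ 0 at y ∈ {6}; common: ∅.
Collecting: common zeros = {(9, 2)}, so the count is 1.
Comparison with the Bézout bound: 1 ≤ 1 = deg(f)·deg(g), as expected for curves with no common component (the bound is attained).


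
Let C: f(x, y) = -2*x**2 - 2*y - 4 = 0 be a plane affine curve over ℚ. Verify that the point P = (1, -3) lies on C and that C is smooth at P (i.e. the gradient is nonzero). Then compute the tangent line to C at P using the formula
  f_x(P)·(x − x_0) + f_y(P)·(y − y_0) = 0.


Tangent line at P: -4*x - 2*y - 2 = 0.

Step 1: f(1, -3) = 0, so P lies on C.
Step 2: partial derivatives
  f_x(x, y) = -4*x, f_y(x, y) = -2.
  f_x(P) = -4, f_y(P) = -2 (gradient nonzero, so P is smooth).
Step 3: tangent line at P: -4·(x − 1) + -2·(y − -3) = 0.
Expanding: -4*x - 2*y - 2 = 0.


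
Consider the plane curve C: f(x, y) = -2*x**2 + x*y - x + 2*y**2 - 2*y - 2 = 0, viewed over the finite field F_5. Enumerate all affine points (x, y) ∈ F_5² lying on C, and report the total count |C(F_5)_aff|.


Affine F_5-points: {(0, 3), (1, 0), (1, 3), (2, 1), (2, 4), (3, 1)}; count = 6.

For each of the 25 pairs (x, y) ∈ F_5², evaluate f(x, y) mod 5. Record the zeros.
  x = 0: [0↦3, 1↦3, 2↦2, 3↦0, 4↦2]  zeros at y ∈ {3}
  x = 1: [0↦0, 1↦1, 2↦1, 3↦0, 4↦3]  zeros at y ∈ {0, 3}
  x = 2: [0↦3, 1↦0, 2↦1, 3↦1, 4↦0]  zeros at y ∈ {1, 4}
  x = 3: [0↦2, 1↦0, 2↦2, 3↦3, 4↦3]  zeros at y ∈ {1}
  x = 4: [0↦2, 1↦1, 2↦4, 3↦1, 4↦2]  zeros at y ∈ ∅
Collecting zeros: affine points = {(0, 3), (1, 0), (1, 3), (2, 1), (2, 4), (3, 1)}.
Total count |C(F_5)_aff| = 6.


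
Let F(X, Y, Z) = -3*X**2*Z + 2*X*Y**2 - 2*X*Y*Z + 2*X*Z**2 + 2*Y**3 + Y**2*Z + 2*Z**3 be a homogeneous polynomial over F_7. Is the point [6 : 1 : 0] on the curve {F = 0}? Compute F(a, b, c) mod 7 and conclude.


F(6,1,0) ≡ 0 (mod 7); P is on the curve.

Evaluate F(6, 1, 0) term-by-term (mod 7).
  -3*X**2*Z ↦ -3·36·1·0 = 0
  2*X*Y**2 ↦ 2·6·1·1 = 12
  -2*X*Y*Z ↦ -2·6·1·0 = 0
  2*X*Z**2 ↦ 2·6·1·0 = 0
  2*Y**3 ↦ 2·1·1·1 = 2
  Y**2*Z ↦ 1·1·1·0 = 0
  2*Z**3 ↦ 2·1·1·0 = 0
Sum: F(6, 1, 0) = (0) + (12) + (0) + (0) + (2) + (0) + (0) = 14.
Reducing mod 7: 14 ≡ 0 (mod 7).
Since F(a, b, c) ≡ 0 (mod 7), P lies on the curve.


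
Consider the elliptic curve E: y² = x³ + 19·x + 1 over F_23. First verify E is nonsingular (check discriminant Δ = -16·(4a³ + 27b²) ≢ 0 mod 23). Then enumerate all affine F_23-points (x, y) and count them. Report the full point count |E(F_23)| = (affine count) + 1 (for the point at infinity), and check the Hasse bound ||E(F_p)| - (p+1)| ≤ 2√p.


Affine points = {(0, 1), (0, 22), (2, 1), (2, 22), (3, 4), (3, 19), (4, 7), (4, 16), (6, 3), (6, 20), (9, 2), (9, 21), (10, 8), (10, 15), (11, 0), (12, 5), (12, 18), (15, 2), (15, 21), (16, 10), (16, 13), (17, 4), (17, 19), (20, 3), (20, 20), (21, 1), (21, 22), (22, 2), (22, 21)}; affine count = 29; |E(F_23)| = 30.

Discriminant check: Δ ∝ 4a³ + 27b² = 4·19³ + 27·1² = 4·6859 + 27·1 ≡ 1 (mod 23). Nonzero ⇒ E is nonsingular.
For each x ∈ F_23, compute rhs = x³ + 19·x + 1 mod 23, then count y ∈ F_23 with y² ≡ rhs.
  x = 0: rhs = 1, matching y values: 1, 22 (2 points).
  x = 1: rhs = 21, matching y values: none (0 points).
  x = 2: rhs = 1, matching y values: 1, 22 (2 points).
  x = 3: rhs = 16, matching y values: 4, 19 (2 points).
  x = 4: rhs = 3, matching y values: 7, 16 (2 points).
  x = 5: rhs = 14, matching y values: none (0 points).
  x = 6: rhs = 9, matching y values: 3, 20 (2 points).
  x = 7: rhs = 17, matching y values: none (0 points).
  x = 8: rhs = 21, matching y values: none (0 points).
  x = 9: rhs = 4, matching y values: 2, 21 (2 points).
  x = 10: rhs = 18, matching y values: 8, 15 (2 points).
  x = 11: rhs = 0, matching y values: 0 (1 points).
  x = 12: rhs = 2, matching y values: 5, 18 (2 points).
  x = 13: rhs = 7, matching y values: none (0 points).
  x = 14: rhs = 21, matching y values: none (0 points).
  x = 15: rhs = 4, matching y values: 2, 21 (2 points).
  x = 16: rhs = 8, matching y values: 10, 13 (2 points).
  x = 17: rhs = 16, matching y values: 4, 19 (2 points).
  x = 18: rhs = 11, matching y values: none (0 points).
  x = 19: rhs = 22, matching y values: none (0 points).
  x = 20: rhs = 9, matching y values: 3, 20 (2 points).
  x = 21: rhs = 1, matching y values: 1, 22 (2 points).
  x = 22: rhs = 4, matching y values: 2, 21 (2 points).
Total affine count: 29.
Full point count |E(F_23)| = 29 + 1 = 30.
Hasse bound: |30 − (23+1)| = |6| = 6 ≤ 2√23 ≈ 9.5917 ✓.


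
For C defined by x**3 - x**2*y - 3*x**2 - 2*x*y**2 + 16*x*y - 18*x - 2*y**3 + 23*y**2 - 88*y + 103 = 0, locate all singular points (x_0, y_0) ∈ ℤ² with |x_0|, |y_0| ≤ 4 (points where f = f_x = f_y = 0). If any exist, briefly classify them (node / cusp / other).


Singular points: {(2, 3)}; classification: cusp.

Compute partial derivatives:
  f_x = 3*x**2 - 2*x*y - 6*x - 2*y**2 + 16*y - 18.
  f_y = -x**2 - 4*x*y + 16*x - 6*y**2 + 46*y - 88.
Scan x_0 ∈ {−4, ..., 4}. For each x_0, f_y(x_0, y) is a polynomial in y; find its integer roots y ∈ {−4, ..., 4}, then test f_x and f at those candidates.
  x = -4: f_y(-4, y) = -6*y**2 + 62*y - 168; no integer root y with |y| ≤ 4.
  x = -3: f_y(-3, y) = -6*y**2 + 58*y - 145; no integer root y with |y| ≤ 4.
  x = -2: f_y(-2, y) = -6*y**2 + 54*y - 124; no integer root y with |y| ≤ 4.
  x = -1: f_y(-1, y) = -6*y**2 + 50*y - 105; no integer root y with |y| ≤ 4.
  x = 0: f_y(0, y) = -6*y**2 + 46*y - 88; vanishes at y ∈ {4}. (0, 4): f_x = 14 ≠ 0.
  x = 1: f_y(1, y) = -6*y**2 + 42*y - 73; no integer root y with |y| ≤ 4.
  x = 2: f_y(2, y) = -6*y**2 + 38*y - 60; vanishes at y ∈ {3}. (2, 3): f_x = 0, f = 0 — SINGULAR.
  x = 3: f_y(3, y) = -6*y**2 + 34*y - 49; no integer root y with |y| ≤ 4.
  x = 4: f_y(4, y) = -6*y**2 + 30*y - 40; no integer root y with |y| ≤ 4.
Only singular point on the grid: (2, 3).
Classify: substitute x = 2 + u, y = 3 + v and expand: f = u**3 - u**2*v - 2*u*v**2 - 2*v**3 + v**2.
No constant or linear terms (consistent with a singular point). Quadratic part: v**2. Cubic part: u**3 - u**2*v - 2*u*v**2 - 2*v**3.
The quadratic part v**2 is a perfect square, so there is a single (double) tangent line v = 0, i.e. y = 3. Restricting the cubic part to that line (v = 0) leaves u**3 ≠ 0, so f is not divisible by v and the branch is v² ≈ -u**3 to lowest order — this is a cusp.
Classification: cusp.


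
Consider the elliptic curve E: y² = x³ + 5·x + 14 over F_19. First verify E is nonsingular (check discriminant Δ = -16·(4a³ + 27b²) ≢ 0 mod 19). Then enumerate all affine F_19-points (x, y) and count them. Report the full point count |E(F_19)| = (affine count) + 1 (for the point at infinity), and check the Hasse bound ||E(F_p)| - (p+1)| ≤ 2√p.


Affine points = {(1, 1), (1, 18), (9, 3), (9, 16), (10, 0), (12, 4), (12, 15), (14, 4), (14, 15), (15, 5), (15, 14)}; affine count = 11; |E(F_19)| = 12.

Discriminant check: Δ ∝ 4a³ + 27b² = 4·5³ + 27·14² = 4·125 + 27·196 ≡ 16 (mod 19). Nonzero ⇒ E is nonsingular.
For each x ∈ F_19, compute rhs = x³ + 5·x + 14 mod 19, then count y ∈ F_19 with y² ≡ rhs.
  x = 0: rhs = 14, matching y values: none (0 points).
  x = 1: rhs = 1, matching y values: 1, 18 (2 points).
  x = 2: rhs = 13, matching y values: none (0 points).
  x = 3: rhs = 18, matching y values: none (0 points).
  x = 4: rhs = 3, matching y values: none (0 points).
  x = 5: rhs = 12, matching y values: none (0 points).
  x = 6: rhs = 13, matching y values: none (0 points).
  x = 7: rhs = 12, matching y values: none (0 points).
  x = 8: rhs = 15, matching y values: none (0 points).
  x = 9: rhs = 9, matching y values: 3, 16 (2 points).
  x = 10: rhs = 0, matching y values: 0 (1 points).
  x = 11: rhs = 13, matching y values: none (0 points).
  x = 12: rhs = 16, matching y values: 4, 15 (2 points).
  x = 13: rhs = 15, matching y values: none (0 points).
  x = 14: rhs = 16, matching y values: 4, 15 (2 points).
  x = 15: rhs = 6, matching y values: 5, 14 (2 points).
  x = 16: rhs = 10, matching y values: none (0 points).
  x = 17: rhs = 15, matching y values: none (0 points).
  x = 18: rhs = 8, matching y values: none (0 points).
Total affine count: 11.
Full point count |E(F_19)| = 11 + 1 = 12.
Hasse bound: |12 − (19+1)| = |-8| = 8 ≤ 2√19 ≈ 8.7178 ✓.


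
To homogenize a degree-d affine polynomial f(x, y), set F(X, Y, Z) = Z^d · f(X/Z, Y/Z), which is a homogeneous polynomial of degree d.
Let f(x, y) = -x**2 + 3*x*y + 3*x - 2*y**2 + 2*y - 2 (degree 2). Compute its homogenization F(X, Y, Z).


F(X, Y, Z) = -X**2 + 3*X*Y + 3*X*Z - 2*Y**2 + 2*Y*Z - 2*Z**2

deg(f) = 2.
Substitute x = X/Z, y = Y/Z into f, then multiply by Z^2.
  monomial -1·x^2·y^0 ↦ -1·X^2·Y^0·Z^0.
  monomial 3·x^1·y^1 ↦ 3·X^1·Y^1·Z^0.
  monomial 3·x^1·y^0 ↦ 3·X^1·Y^0·Z^1.
  monomial -2·x^0·y^2 ↦ -2·X^0·Y^2·Z^0.
  monomial 2·x^0·y^1 ↦ 2·X^0·Y^1·Z^1.
  monomial -2·x^0·y^0 ↦ -2·X^0·Y^0·Z^2.
Collecting: F(X, Y, Z) = -X**2 + 3*X*Y + 3*X*Z - 2*Y**2 + 2*Y*Z - 2*Z**2.


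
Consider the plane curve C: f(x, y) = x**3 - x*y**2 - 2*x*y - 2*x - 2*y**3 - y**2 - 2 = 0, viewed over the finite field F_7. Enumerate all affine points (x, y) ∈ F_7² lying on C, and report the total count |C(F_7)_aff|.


Affine F_7-points: {(2, 1), (2, 3), (2, 5), (3, 1), (5, 6), (6, 3)}; count = 6.

For each of the 49 pairs (x, y) ∈ F_7², evaluate f(x, y) mod 7. Record the zeros.
  x = 0: [0↦5, 1↦2, 2↦6, 3↦5, 4↦1, 5↦3, 6↦6]  zeros at y ∈ ∅
  x = 1: [0↦4, 1↦5, 2↦4, 3↦3, 4↦4, 5↦2, 6↦6]  zeros at y ∈ ∅
  x = 2: [0↦2, 1↦0, 2↦1, 3↦0, 4↦6, 5↦0, 6↦5]  zeros at y ∈ {1, 3, 5}
  x = 3: [0↦5, 1↦0, 2↦3, 3↦2, 4↦6, 5↦3, 6↦2]  zeros at y ∈ {1}
  x = 4: [0↦5, 1↦4, 2↦2, 3↦1, 4↦3, 5↦3, 6↦3]  zeros at y ∈ ∅
  x = 5: [0↦1, 1↦4, 2↦4, 3↦3, 4↦3, 5↦6, 6↦0]  zeros at y ∈ {6}
  x = 6: [0↦6, 1↦6, 2↦1, 3↦0, 4↦5, 5↦4, 6↦6]  zeros at y ∈ {3}
Collecting zeros: affine points = {(2, 1), (2, 3), (2, 5), (3, 1), (5, 6), (6, 3)}.
Total count |C(F_7)_aff| = 6.


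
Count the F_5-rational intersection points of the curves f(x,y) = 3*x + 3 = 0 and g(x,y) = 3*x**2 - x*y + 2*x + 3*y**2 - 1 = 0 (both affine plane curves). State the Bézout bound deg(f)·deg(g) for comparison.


Common zeros: {(4, 0), (4, 3)}; count = 2; Bézout bound = 2.

deg(f) = 1, deg(g) = 2, so Bézout bound = 2.
Scan x ∈ F_5. For each x, list the y ∈ F_5 with f(x, y) ≡ 0 and those with g(x, y) ≡ 0 (mod 5); the common zeros in that column are the intersection.
  x = 0: f ≡ 0 at y ∈ ∅; g ≡ 0 at y ∈ ∅; common: ∅.
  x = 1: f ≡ 0 at y ∈ ∅; g ≡ 0 at y ∈ ∅; common: ∅.
  x = 2: f ≡ 0 at y ∈ ∅; g ≡ 0 at y ∈ {0, 4}; common: ∅.
  x = 3: f ≡ 0 at y ∈ ∅; g ≡ 0 at y ∈ {3}; common: ∅.
  x = 4: f ≡ 0 at y ∈ {0, 1, 2, 3, 4}; g ≡ 0 at y ∈ {0, 3}; common: {0, 3}.
Collecting: common zeros = {(4, 0), (4, 3)}, so the count is 2.
Comparison with the Bézout bound: 2 ≤ 2 = deg(f)·deg(g), as expected for curves with no common component (the bound is attained).


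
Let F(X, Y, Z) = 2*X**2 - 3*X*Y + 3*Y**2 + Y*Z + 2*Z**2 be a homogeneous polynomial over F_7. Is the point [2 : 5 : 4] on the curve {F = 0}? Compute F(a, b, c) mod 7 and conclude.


F(2,5,4) ≡ 0 (mod 7); P is on the curve.

Evaluate F(2, 5, 4) term-by-term (mod 7).
  2*X**2 ↦ 2·4·1·1 = 8
  -3*X*Y ↦ -3·2·5·1 = -30
  3*Y**2 ↦ 3·1·25·1 = 75
  Y*Z ↦ 1·1·5·4 = 20
  2*Z**2 ↦ 2·1·1·16 = 32
Sum: F(2, 5, 4) = (8) + (-30) + (75) + (20) + (32) = 105.
Reducing mod 7: 105 ≡ 0 (mod 7).
Since F(a, b, c) ≡ 0 (mod 7), P lies on the curve.


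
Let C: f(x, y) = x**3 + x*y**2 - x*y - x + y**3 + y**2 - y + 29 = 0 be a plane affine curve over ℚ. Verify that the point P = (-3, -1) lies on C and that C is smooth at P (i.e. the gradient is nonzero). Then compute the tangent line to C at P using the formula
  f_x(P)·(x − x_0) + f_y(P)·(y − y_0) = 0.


Tangent line at P: 28*x + 9*y + 93 = 0.

Step 1: f(-3, -1) = 0, so P lies on C.
Step 2: partial derivatives
  f_x(x, y) = 3*x**2 + y**2 - y - 1, f_y(x, y) = 2*x*y - x + 3*y**2 + 2*y - 1.
  f_x(P) = 28, f_y(P) = 9 (gradient nonzero, so P is smooth).
Step 3: tangent line at P: 28·(x − -3) + 9·(y − -1) = 0.
Expanding: 28*x + 9*y + 93 = 0.


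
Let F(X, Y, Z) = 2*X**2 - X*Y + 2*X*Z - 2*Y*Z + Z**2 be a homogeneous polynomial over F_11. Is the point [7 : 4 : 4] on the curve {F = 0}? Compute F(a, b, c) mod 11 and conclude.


F(7,4,4) ≡ 0 (mod 11); P is on the curve.

Evaluate F(7, 4, 4) term-by-term (mod 11).
  2*X**2 ↦ 2·49·1·1 = 98
  -X*Y ↦ -1·7·4·1 = -28
  2*X*Z ↦ 2·7·1·4 = 56
  -2*Y*Z ↦ -2·1·4·4 = -32
  Z**2 ↦ 1·1·1·16 = 16
Sum: F(7, 4, 4) = (98) + (-28) + (56) + (-32) + (16) = 110.
Reducing mod 11: 110 ≡ 0 (mod 11).
Since F(a, b, c) ≡ 0 (mod 11), P lies on the curve.


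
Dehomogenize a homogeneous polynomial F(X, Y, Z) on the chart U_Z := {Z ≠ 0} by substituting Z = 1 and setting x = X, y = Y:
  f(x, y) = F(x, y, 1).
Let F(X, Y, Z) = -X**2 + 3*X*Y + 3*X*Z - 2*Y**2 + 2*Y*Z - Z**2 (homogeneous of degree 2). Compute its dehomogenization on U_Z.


f(x, y) = -x**2 + 3*x*y + 3*x - 2*y**2 + 2*y - 1

On U_Z we set Z = 1. Each monomial c·X^i·Y^j·Z^k in F becomes c·x^i·y^j·1^k = c·x^i·y^j.
Substituting Z = 1: F(X, Y, 1) = -x**2 + 3*x*y + 3*x - 2*y**2 + 2*y - 1.
Note: deg(f) ≤ deg(F) = 2; strict inequality happens when F is divisible by Z (lost terms).


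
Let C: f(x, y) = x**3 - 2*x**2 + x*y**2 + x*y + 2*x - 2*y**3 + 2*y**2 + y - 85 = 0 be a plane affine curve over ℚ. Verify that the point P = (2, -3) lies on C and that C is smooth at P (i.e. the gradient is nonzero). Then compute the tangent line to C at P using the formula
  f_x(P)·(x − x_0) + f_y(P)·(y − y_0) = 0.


Tangent line at P: 12*x - 75*y - 249 = 0.

Step 1: f(2, -3) = 0, so P lies on C.
Step 2: partial derivatives
  f_x(x, y) = 3*x**2 - 4*x + y**2 + y + 2, f_y(x, y) = 2*x*y + x - 6*y**2 + 4*y + 1.
  f_x(P) = 12, f_y(P) = -75 (gradient nonzero, so P is smooth).
Step 3: tangent line at P: 12·(x − 2) + -75·(y − -3) = 0.
Expanding: 12*x - 75*y - 249 = 0.


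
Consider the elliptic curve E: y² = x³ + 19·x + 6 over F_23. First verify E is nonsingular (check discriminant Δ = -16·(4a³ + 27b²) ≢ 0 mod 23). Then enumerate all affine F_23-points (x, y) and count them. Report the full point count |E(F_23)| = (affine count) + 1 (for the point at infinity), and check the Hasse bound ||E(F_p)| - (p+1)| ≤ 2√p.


Affine points = {(0, 11), (0, 12), (1, 7), (1, 16), (2, 11), (2, 12), (4, 10), (4, 13), (8, 7), (8, 16), (9, 3), (9, 20), (10, 0), (13, 9), (13, 14), (14, 7), (14, 16), (15, 3), (15, 20), (16, 6), (16, 17), (18, 4), (18, 19), (19, 2), (19, 21), (21, 11), (21, 12), (22, 3), (22, 20)}; affine count = 29; |E(F_23)| = 30.

Discriminant check: Δ ∝ 4a³ + 27b² = 4·19³ + 27·6² = 4·6859 + 27·36 ≡ 3 (mod 23). Nonzero ⇒ E is nonsingular.
For each x ∈ F_23, compute rhs = x³ + 19·x + 6 mod 23, then count y ∈ F_23 with y² ≡ rhs.
  x = 0: rhs = 6, matching y values: 11, 12 (2 points).
  x = 1: rhs = 3, matching y values: 7, 16 (2 points).
  x = 2: rhs = 6, matching y values: 11, 12 (2 points).
  x = 3: rhs = 21, matching y values: none (0 points).
  x = 4: rhs = 8, matching y values: 10, 13 (2 points).
  x = 5: rhs = 19, matching y values: none (0 points).
  x = 6: rhs = 14, matching y values: none (0 points).
  x = 7: rhs = 22, matching y values: none (0 points).
  x = 8: rhs = 3, matching y values: 7, 16 (2 points).
  x = 9: rhs = 9, matching y values: 3, 20 (2 points).
  x = 10: rhs = 0, matching y values: 0 (1 points).
  x = 11: rhs = 5, matching y values: none (0 points).
  x = 12: rhs = 7, matching y values: none (0 points).
  x = 13: rhs = 12, matching y values: 9, 14 (2 points).
  x = 14: rhs = 3, matching y values: 7, 16 (2 points).
  x = 15: rhs = 9, matching y values: 3, 20 (2 points).
  x = 16: rhs = 13, matching y values: 6, 17 (2 points).
  x = 17: rhs = 21, matching y values: none (0 points).
  x = 18: rhs = 16, matching y values: 4, 19 (2 points).
  x = 19: rhs = 4, matching y values: 2, 21 (2 points).
  x = 20: rhs = 14, matching y values: none (0 points).
  x = 21: rhs = 6, matching y values: 11, 12 (2 points).
  x = 22: rhs = 9, matching y values: 3, 20 (2 points).
Total affine count: 29.
Full point count |E(F_23)| = 29 + 1 = 30.
Hasse bound: |30 − (23+1)| = |6| = 6 ≤ 2√23 ≈ 9.5917 ✓.


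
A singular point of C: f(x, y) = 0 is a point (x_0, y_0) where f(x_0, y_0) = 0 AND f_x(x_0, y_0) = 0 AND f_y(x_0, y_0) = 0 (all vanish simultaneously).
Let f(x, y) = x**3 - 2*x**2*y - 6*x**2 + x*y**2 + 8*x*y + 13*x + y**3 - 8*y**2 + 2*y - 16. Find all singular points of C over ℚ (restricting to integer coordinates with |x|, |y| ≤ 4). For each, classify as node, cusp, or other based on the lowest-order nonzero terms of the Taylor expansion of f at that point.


Singular points: {(3, 2)}; classification: node.

Compute partial derivatives:
  f_x = 3*x**2 - 4*x*y - 12*x + y**2 + 8*y + 13.
  f_y = -2*x**2 + 2*x*y + 8*x + 3*y**2 - 16*y + 2.
Scan x_0 ∈ {−4, ..., 4}. For each x_0, f_y(x_0, y) is a polynomial in y; find its integer roots y ∈ {−4, ..., 4}, then test f_x and f at those candidates.
  x = -4: f_y(-4, y) = 3*y**2 - 24*y - 62; no integer root y with |y| ≤ 4.
  x = -3: f_y(-3, y) = 3*y**2 - 22*y - 40; no integer root y with |y| ≤ 4.
  x = -2: f_y(-2, y) = 3*y**2 - 20*y - 22; no integer root y with |y| ≤ 4.
  x = -1: f_y(-1, y) = 3*y**2 - 18*y - 8; no integer root y with |y| ≤ 4.
  x = 0: f_y(0, y) = 3*y**2 - 16*y + 2; no integer root y with |y| ≤ 4.
  x = 1: f_y(1, y) = 3*y**2 - 14*y + 8; vanishes at y ∈ {4}. (1, 4): f_x = 36 ≠ 0.
  x = 2: f_y(2, y) = 3*y**2 - 12*y + 10; no integer root y with |y| ≤ 4.
  x = 3: f_y(3, y) = 3*y**2 - 10*y + 8; vanishes at y ∈ {2}. (3, 2): f_x = 0, f = 0 — SINGULAR.
  x = 4: f_y(4, y) = 3*y**2 - 8*y + 2; no integer root y with |y| ≤ 4.
Only singular point on the grid: (3, 2).
Classify: substitute x = 3 + u, y = 2 + v and expand: f = u**3 - 2*u**2*v - u**2 + u*v**2 + v**3 + v**2.
No constant or linear terms (consistent with a singular point). Quadratic part: -u**2 + v**2. Cubic part: u**3 - 2*u**2*v + u*v**2 + v**3.
The quadratic part v**2 - u**2 = (v − u)(v + u) splits into two distinct linear factors, so there are two distinct tangent lines y − 2 = ±(x − 3) — this is a node (ordinary double point).
Classification: node.


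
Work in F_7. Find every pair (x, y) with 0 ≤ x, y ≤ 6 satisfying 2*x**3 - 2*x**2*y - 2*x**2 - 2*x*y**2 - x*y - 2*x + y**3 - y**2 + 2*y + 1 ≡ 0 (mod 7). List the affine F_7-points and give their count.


Affine F_7-points: {(1, 2), (2, 1), (2, 5), (2, 6), (3, 6), (4, 2), (5, 2), (5, 4), (5, 5), (6, 5)}; count = 10.

For each of the 49 pairs (x, y) ∈ F_7², evaluate f(x, y) mod 7. Record the zeros.
  x = 0: [0↦1, 1↦3, 2↦2, 3↦4, 4↦1, 5↦6, 6↦4]  zeros at y ∈ ∅
  x = 1: [0↦6, 1↦3, 2↦0, 3↦3, 4↦4, 5↦2, 6↦3]  zeros at y ∈ {2}
  x = 2: [0↦5, 1↦0, 2↦5, 3↦5, 4↦6, 5↦0, 6↦0]  zeros at y ∈ {1, 5, 6}
  x = 3: [0↦3, 1↦6, 2↦1, 3↦1, 4↦5, 5↦5, 6↦0]  zeros at y ∈ {6}
  x = 4: [0↦5, 1↦5, 2↦0, 3↦3, 4↦6, 5↦1, 6↦1]  zeros at y ∈ {2}
  x = 5: [0↦2, 1↦2, 2↦0, 3↦2, 4↦0, 5↦0, 6↦1]  zeros at y ∈ {2, 4, 5}
  x = 6: [0↦6, 1↦2, 2↦6, 3↦3, 4↦6, 5↦0, 6↦5]  zeros at y ∈ {5}
Collecting zeros: affine points = {(1, 2), (2, 1), (2, 5), (2, 6), (3, 6), (4, 2), (5, 2), (5, 4), (5, 5), (6, 5)}.
Total count |C(F_7)_aff| = 10.


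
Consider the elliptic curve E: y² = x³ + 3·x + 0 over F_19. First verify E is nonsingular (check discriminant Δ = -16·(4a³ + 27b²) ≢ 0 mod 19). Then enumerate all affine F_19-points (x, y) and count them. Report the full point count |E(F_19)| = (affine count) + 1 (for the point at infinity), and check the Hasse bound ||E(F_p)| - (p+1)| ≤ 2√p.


Affine points = {(0, 0), (1, 2), (1, 17), (3, 6), (3, 13), (4, 0), (5, 8), (5, 11), (6, 5), (6, 14), (8, 2), (8, 17), (10, 2), (10, 17), (12, 4), (12, 15), (15, 0), (17, 9), (17, 10)}; affine count = 19; |E(F_19)| = 20.

Discriminant check: Δ ∝ 4a³ + 27b² = 4·3³ + 27·0² = 4·27 + 27·0 ≡ 13 (mod 19). Nonzero ⇒ E is nonsingular.
For each x ∈ F_19, compute rhs = x³ + 3·x + 0 mod 19, then count y ∈ F_19 with y² ≡ rhs.
  x = 0: rhs = 0, matching y values: 0 (1 points).
  x = 1: rhs = 4, matching y values: 2, 17 (2 points).
  x = 2: rhs = 14, matching y values: none (0 points).
  x = 3: rhs = 17, matching y values: 6, 13 (2 points).
  x = 4: rhs = 0, matching y values: 0 (1 points).
  x = 5: rhs = 7, matching y values: 8, 11 (2 points).
  x = 6: rhs = 6, matching y values: 5, 14 (2 points).
  x = 7: rhs = 3, matching y values: none (0 points).
  x = 8: rhs = 4, matching y values: 2, 17 (2 points).
  x = 9: rhs = 15, matching y values: none (0 points).
  x = 10: rhs = 4, matching y values: 2, 17 (2 points).
  x = 11: rhs = 15, matching y values: none (0 points).
  x = 12: rhs = 16, matching y values: 4, 15 (2 points).
  x = 13: rhs = 13, matching y values: none (0 points).
  x = 14: rhs = 12, matching y values: none (0 points).
  x = 15: rhs = 0, matching y values: 0 (1 points).
  x = 16: rhs = 2, matching y values: none (0 points).
  x = 17: rhs = 5, matching y values: 9, 10 (2 points).
  x = 18: rhs = 15, matching y values: none (0 points).
Total affine count: 19.
Full point count |E(F_19)| = 19 + 1 = 20.
Hasse bound: |20 − (19+1)| = |0| = 0 ≤ 2√19 ≈ 8.7178 ✓.
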